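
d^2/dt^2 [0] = 0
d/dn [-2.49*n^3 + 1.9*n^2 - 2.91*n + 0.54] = -7.47*n^2 + 3.8*n - 2.91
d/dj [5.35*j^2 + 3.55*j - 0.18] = 10.7*j + 3.55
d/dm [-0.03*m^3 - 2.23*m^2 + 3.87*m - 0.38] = -0.09*m^2 - 4.46*m + 3.87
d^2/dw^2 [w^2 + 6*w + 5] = 2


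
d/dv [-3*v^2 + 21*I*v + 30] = -6*v + 21*I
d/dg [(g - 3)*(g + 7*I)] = 2*g - 3 + 7*I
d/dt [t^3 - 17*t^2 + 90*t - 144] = 3*t^2 - 34*t + 90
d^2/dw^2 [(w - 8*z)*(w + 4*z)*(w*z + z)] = 2*z*(3*w - 4*z + 1)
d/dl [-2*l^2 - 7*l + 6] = -4*l - 7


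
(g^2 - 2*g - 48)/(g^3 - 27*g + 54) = (g - 8)/(g^2 - 6*g + 9)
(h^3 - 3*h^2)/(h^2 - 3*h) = h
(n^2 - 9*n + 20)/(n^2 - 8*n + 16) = (n - 5)/(n - 4)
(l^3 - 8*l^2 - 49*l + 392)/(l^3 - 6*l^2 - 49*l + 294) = (l - 8)/(l - 6)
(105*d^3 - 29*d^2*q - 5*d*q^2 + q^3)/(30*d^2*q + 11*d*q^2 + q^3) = (21*d^2 - 10*d*q + q^2)/(q*(6*d + q))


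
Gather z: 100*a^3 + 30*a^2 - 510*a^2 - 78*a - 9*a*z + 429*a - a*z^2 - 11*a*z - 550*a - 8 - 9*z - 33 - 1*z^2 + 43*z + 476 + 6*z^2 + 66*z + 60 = 100*a^3 - 480*a^2 - 199*a + z^2*(5 - a) + z*(100 - 20*a) + 495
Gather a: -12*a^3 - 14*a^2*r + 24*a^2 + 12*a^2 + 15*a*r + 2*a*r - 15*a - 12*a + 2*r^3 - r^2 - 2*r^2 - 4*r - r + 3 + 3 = -12*a^3 + a^2*(36 - 14*r) + a*(17*r - 27) + 2*r^3 - 3*r^2 - 5*r + 6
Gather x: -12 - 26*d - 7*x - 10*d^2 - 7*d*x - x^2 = -10*d^2 - 26*d - x^2 + x*(-7*d - 7) - 12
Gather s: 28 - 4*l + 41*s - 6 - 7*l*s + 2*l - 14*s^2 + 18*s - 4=-2*l - 14*s^2 + s*(59 - 7*l) + 18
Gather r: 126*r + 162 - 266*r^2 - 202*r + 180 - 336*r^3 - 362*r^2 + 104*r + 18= -336*r^3 - 628*r^2 + 28*r + 360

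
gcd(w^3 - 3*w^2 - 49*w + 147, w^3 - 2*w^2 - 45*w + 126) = w^2 + 4*w - 21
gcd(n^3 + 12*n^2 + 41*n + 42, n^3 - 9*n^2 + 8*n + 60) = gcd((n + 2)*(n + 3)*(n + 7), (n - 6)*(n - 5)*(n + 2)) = n + 2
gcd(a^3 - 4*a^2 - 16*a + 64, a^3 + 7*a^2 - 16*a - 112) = a^2 - 16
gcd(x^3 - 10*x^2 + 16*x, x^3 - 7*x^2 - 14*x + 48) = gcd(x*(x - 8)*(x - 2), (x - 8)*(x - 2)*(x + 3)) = x^2 - 10*x + 16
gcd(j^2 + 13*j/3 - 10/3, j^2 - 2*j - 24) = 1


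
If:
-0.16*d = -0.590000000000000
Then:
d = 3.69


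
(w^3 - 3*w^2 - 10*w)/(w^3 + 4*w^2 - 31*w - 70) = w/(w + 7)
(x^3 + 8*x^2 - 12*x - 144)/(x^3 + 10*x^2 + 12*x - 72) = (x - 4)/(x - 2)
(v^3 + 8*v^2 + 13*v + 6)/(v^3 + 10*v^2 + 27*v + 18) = (v + 1)/(v + 3)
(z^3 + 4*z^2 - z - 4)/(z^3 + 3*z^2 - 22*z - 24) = (z^2 + 3*z - 4)/(z^2 + 2*z - 24)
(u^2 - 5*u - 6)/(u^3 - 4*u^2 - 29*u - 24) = (u - 6)/(u^2 - 5*u - 24)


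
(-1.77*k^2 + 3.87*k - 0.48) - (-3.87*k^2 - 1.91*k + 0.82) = 2.1*k^2 + 5.78*k - 1.3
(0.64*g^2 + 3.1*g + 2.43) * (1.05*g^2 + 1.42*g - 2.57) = 0.672*g^4 + 4.1638*g^3 + 5.3087*g^2 - 4.5164*g - 6.2451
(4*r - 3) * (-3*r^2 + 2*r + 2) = -12*r^3 + 17*r^2 + 2*r - 6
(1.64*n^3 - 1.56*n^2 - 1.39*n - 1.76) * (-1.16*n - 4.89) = -1.9024*n^4 - 6.21*n^3 + 9.2408*n^2 + 8.8387*n + 8.6064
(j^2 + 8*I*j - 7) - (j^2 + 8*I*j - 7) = 0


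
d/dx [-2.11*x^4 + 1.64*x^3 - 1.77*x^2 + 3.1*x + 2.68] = -8.44*x^3 + 4.92*x^2 - 3.54*x + 3.1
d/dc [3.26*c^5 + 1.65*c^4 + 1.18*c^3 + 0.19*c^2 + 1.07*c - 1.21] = 16.3*c^4 + 6.6*c^3 + 3.54*c^2 + 0.38*c + 1.07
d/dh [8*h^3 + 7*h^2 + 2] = 2*h*(12*h + 7)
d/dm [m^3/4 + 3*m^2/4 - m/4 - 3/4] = 3*m^2/4 + 3*m/2 - 1/4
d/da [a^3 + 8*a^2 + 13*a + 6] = 3*a^2 + 16*a + 13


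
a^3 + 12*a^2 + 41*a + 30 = (a + 1)*(a + 5)*(a + 6)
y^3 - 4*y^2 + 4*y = y*(y - 2)^2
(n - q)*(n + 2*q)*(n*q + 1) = n^3*q + n^2*q^2 + n^2 - 2*n*q^3 + n*q - 2*q^2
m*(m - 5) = m^2 - 5*m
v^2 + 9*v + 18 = (v + 3)*(v + 6)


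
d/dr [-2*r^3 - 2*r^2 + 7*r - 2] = -6*r^2 - 4*r + 7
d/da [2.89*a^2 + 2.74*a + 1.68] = 5.78*a + 2.74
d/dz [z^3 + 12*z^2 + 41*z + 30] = 3*z^2 + 24*z + 41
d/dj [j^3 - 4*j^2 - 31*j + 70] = 3*j^2 - 8*j - 31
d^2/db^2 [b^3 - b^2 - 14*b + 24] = 6*b - 2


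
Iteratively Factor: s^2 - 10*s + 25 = (s - 5)*(s - 5)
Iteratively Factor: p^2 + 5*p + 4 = (p + 1)*(p + 4)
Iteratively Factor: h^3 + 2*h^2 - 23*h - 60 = (h + 3)*(h^2 - h - 20) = (h + 3)*(h + 4)*(h - 5)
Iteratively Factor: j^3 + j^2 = (j)*(j^2 + j) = j*(j + 1)*(j)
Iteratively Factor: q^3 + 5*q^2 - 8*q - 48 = (q + 4)*(q^2 + q - 12) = (q + 4)^2*(q - 3)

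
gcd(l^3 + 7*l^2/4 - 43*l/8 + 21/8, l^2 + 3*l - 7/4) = l + 7/2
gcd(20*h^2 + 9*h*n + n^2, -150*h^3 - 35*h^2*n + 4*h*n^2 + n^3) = 5*h + n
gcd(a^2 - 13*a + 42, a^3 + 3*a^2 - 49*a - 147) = a - 7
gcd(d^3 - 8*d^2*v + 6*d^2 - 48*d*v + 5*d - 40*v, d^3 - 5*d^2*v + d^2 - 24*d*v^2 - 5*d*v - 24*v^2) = -d^2 + 8*d*v - d + 8*v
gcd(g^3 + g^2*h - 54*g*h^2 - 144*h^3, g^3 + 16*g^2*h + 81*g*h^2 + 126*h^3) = g^2 + 9*g*h + 18*h^2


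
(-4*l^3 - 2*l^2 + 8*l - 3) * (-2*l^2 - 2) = 8*l^5 + 4*l^4 - 8*l^3 + 10*l^2 - 16*l + 6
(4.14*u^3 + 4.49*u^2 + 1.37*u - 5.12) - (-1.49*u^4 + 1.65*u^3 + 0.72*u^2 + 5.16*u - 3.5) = 1.49*u^4 + 2.49*u^3 + 3.77*u^2 - 3.79*u - 1.62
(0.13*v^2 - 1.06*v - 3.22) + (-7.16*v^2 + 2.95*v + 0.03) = -7.03*v^2 + 1.89*v - 3.19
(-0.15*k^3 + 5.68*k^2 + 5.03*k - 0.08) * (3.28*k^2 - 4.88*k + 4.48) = -0.492*k^5 + 19.3624*k^4 - 11.892*k^3 + 0.637599999999999*k^2 + 22.9248*k - 0.3584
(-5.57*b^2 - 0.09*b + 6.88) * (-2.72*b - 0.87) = 15.1504*b^3 + 5.0907*b^2 - 18.6353*b - 5.9856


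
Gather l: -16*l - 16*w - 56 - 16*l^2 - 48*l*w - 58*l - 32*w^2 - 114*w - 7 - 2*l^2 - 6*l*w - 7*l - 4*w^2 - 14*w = -18*l^2 + l*(-54*w - 81) - 36*w^2 - 144*w - 63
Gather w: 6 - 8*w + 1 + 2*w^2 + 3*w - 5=2*w^2 - 5*w + 2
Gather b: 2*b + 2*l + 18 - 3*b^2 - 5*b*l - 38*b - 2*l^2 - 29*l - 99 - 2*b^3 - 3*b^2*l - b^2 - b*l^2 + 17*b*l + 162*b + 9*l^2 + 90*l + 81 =-2*b^3 + b^2*(-3*l - 4) + b*(-l^2 + 12*l + 126) + 7*l^2 + 63*l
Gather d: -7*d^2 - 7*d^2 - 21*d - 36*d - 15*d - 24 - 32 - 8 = -14*d^2 - 72*d - 64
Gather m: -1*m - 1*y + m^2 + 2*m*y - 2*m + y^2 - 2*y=m^2 + m*(2*y - 3) + y^2 - 3*y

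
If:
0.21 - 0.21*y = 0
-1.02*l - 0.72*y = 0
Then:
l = -0.71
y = 1.00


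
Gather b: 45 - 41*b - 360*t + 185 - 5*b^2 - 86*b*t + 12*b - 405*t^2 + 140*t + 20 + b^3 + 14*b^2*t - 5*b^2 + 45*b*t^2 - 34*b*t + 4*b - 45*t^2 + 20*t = b^3 + b^2*(14*t - 10) + b*(45*t^2 - 120*t - 25) - 450*t^2 - 200*t + 250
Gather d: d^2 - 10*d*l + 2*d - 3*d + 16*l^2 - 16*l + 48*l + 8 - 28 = d^2 + d*(-10*l - 1) + 16*l^2 + 32*l - 20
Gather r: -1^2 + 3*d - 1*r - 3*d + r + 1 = 0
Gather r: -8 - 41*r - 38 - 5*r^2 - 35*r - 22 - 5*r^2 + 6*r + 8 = -10*r^2 - 70*r - 60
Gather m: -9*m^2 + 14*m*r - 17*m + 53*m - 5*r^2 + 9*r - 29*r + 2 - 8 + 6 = -9*m^2 + m*(14*r + 36) - 5*r^2 - 20*r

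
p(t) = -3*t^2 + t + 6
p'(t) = 1 - 6*t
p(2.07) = -4.78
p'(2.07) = -11.42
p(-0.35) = 5.28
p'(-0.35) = 3.10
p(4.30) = -45.17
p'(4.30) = -24.80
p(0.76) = 5.03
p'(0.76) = -3.56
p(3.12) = -20.08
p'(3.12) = -17.72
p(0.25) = 6.06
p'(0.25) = -0.50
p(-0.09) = 5.89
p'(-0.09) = 1.54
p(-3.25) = -28.94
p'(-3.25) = 20.50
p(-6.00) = -108.00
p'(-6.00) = 37.00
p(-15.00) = -684.00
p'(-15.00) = 91.00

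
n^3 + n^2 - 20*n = n*(n - 4)*(n + 5)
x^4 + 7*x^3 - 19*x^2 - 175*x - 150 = (x - 5)*(x + 1)*(x + 5)*(x + 6)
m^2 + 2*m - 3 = (m - 1)*(m + 3)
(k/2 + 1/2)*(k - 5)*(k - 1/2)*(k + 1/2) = k^4/2 - 2*k^3 - 21*k^2/8 + k/2 + 5/8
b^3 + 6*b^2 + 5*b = b*(b + 1)*(b + 5)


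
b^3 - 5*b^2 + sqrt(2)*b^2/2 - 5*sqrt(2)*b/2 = b*(b - 5)*(b + sqrt(2)/2)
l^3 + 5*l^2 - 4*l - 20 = (l - 2)*(l + 2)*(l + 5)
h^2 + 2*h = h*(h + 2)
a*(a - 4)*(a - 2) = a^3 - 6*a^2 + 8*a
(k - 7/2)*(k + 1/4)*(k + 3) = k^3 - k^2/4 - 85*k/8 - 21/8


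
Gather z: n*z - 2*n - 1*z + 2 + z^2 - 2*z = -2*n + z^2 + z*(n - 3) + 2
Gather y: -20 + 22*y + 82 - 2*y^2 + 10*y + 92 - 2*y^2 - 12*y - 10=-4*y^2 + 20*y + 144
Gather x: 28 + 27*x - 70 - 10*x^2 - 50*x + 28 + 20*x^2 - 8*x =10*x^2 - 31*x - 14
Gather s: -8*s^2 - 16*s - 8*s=-8*s^2 - 24*s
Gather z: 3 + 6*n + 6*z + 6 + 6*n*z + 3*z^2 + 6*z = 6*n + 3*z^2 + z*(6*n + 12) + 9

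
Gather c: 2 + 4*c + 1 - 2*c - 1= 2*c + 2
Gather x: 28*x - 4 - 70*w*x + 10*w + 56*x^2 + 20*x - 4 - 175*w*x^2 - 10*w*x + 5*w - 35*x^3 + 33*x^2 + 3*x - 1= 15*w - 35*x^3 + x^2*(89 - 175*w) + x*(51 - 80*w) - 9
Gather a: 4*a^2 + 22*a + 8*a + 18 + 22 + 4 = 4*a^2 + 30*a + 44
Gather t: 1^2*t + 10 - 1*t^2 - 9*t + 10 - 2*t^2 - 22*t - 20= -3*t^2 - 30*t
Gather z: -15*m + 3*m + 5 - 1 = 4 - 12*m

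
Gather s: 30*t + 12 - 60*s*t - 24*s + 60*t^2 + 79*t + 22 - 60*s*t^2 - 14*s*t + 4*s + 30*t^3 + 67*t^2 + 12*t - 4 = s*(-60*t^2 - 74*t - 20) + 30*t^3 + 127*t^2 + 121*t + 30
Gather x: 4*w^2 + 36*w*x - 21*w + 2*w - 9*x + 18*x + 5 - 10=4*w^2 - 19*w + x*(36*w + 9) - 5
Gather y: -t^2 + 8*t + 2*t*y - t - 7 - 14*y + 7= -t^2 + 7*t + y*(2*t - 14)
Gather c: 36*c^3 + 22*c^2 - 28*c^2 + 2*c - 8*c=36*c^3 - 6*c^2 - 6*c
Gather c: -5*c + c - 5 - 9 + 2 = -4*c - 12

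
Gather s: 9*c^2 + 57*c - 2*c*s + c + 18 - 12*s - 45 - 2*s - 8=9*c^2 + 58*c + s*(-2*c - 14) - 35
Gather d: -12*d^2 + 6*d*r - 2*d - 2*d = -12*d^2 + d*(6*r - 4)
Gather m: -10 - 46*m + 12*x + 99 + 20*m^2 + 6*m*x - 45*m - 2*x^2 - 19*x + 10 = 20*m^2 + m*(6*x - 91) - 2*x^2 - 7*x + 99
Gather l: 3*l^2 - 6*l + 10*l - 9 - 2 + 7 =3*l^2 + 4*l - 4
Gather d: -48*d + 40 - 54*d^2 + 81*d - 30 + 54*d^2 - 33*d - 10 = 0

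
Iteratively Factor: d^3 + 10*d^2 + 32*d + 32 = (d + 4)*(d^2 + 6*d + 8) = (d + 4)^2*(d + 2)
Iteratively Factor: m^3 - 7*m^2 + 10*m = (m)*(m^2 - 7*m + 10) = m*(m - 5)*(m - 2)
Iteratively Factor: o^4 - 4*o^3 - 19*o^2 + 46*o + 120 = (o - 4)*(o^3 - 19*o - 30) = (o - 5)*(o - 4)*(o^2 + 5*o + 6) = (o - 5)*(o - 4)*(o + 3)*(o + 2)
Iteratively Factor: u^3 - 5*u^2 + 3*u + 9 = (u - 3)*(u^2 - 2*u - 3) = (u - 3)*(u + 1)*(u - 3)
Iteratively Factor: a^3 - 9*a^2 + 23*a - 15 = (a - 3)*(a^2 - 6*a + 5) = (a - 5)*(a - 3)*(a - 1)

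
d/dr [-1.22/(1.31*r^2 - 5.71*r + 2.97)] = (3.1964*r - 6.9662)/(1.31*r^2 - 5.71*r + 2.97)^2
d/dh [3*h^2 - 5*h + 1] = 6*h - 5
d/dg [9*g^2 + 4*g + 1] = 18*g + 4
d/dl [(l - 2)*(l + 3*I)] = 2*l - 2 + 3*I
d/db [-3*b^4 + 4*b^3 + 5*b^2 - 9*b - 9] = -12*b^3 + 12*b^2 + 10*b - 9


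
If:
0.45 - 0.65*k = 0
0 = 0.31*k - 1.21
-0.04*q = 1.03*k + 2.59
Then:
No Solution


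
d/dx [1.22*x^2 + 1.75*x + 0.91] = 2.44*x + 1.75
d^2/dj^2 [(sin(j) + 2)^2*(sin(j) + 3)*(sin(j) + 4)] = -16*sin(j)^4 - 99*sin(j)^3 - 164*sin(j)^2 - 10*sin(j) + 88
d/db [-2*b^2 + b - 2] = 1 - 4*b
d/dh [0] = 0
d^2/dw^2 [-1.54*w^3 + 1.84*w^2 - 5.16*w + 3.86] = 3.68 - 9.24*w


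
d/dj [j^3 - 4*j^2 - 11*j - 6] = 3*j^2 - 8*j - 11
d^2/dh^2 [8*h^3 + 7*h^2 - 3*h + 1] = 48*h + 14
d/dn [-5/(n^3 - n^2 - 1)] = 5*n*(3*n - 2)/(-n^3 + n^2 + 1)^2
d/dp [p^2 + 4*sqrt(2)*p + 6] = 2*p + 4*sqrt(2)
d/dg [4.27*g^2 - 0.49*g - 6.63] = 8.54*g - 0.49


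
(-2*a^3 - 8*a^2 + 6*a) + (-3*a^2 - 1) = -2*a^3 - 11*a^2 + 6*a - 1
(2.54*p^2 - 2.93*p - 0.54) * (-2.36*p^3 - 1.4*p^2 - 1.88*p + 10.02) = -5.9944*p^5 + 3.3588*p^4 + 0.6012*p^3 + 31.7152*p^2 - 28.3434*p - 5.4108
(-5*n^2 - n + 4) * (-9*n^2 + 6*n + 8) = 45*n^4 - 21*n^3 - 82*n^2 + 16*n + 32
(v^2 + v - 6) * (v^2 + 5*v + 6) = v^4 + 6*v^3 + 5*v^2 - 24*v - 36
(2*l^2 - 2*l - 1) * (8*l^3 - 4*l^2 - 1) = 16*l^5 - 24*l^4 + 2*l^2 + 2*l + 1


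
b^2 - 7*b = b*(b - 7)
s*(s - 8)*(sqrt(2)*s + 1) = sqrt(2)*s^3 - 8*sqrt(2)*s^2 + s^2 - 8*s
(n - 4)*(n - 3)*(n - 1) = n^3 - 8*n^2 + 19*n - 12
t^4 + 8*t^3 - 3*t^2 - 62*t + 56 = (t - 2)*(t - 1)*(t + 4)*(t + 7)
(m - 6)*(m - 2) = m^2 - 8*m + 12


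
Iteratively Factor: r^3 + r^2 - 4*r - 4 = (r - 2)*(r^2 + 3*r + 2) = (r - 2)*(r + 2)*(r + 1)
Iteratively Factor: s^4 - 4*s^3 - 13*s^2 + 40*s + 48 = (s + 3)*(s^3 - 7*s^2 + 8*s + 16) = (s - 4)*(s + 3)*(s^2 - 3*s - 4) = (s - 4)^2*(s + 3)*(s + 1)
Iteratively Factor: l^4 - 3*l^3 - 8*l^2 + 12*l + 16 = (l - 4)*(l^3 + l^2 - 4*l - 4) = (l - 4)*(l + 2)*(l^2 - l - 2) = (l - 4)*(l + 1)*(l + 2)*(l - 2)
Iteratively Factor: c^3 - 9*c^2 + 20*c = (c - 4)*(c^2 - 5*c) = (c - 5)*(c - 4)*(c)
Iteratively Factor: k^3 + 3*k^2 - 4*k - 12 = (k - 2)*(k^2 + 5*k + 6) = (k - 2)*(k + 3)*(k + 2)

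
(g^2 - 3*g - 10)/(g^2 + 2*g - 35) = (g + 2)/(g + 7)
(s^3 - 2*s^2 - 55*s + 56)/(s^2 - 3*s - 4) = (-s^3 + 2*s^2 + 55*s - 56)/(-s^2 + 3*s + 4)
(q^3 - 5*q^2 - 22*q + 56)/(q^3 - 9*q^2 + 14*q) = (q + 4)/q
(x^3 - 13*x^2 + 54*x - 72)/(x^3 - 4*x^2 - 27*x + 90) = (x - 4)/(x + 5)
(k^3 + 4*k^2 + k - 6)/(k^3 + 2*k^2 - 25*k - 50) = (k^2 + 2*k - 3)/(k^2 - 25)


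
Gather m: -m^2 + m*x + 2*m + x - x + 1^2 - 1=-m^2 + m*(x + 2)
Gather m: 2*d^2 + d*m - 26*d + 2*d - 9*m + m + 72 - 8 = 2*d^2 - 24*d + m*(d - 8) + 64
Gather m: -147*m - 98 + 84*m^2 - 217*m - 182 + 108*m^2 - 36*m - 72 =192*m^2 - 400*m - 352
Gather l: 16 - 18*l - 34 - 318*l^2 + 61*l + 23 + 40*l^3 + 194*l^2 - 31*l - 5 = 40*l^3 - 124*l^2 + 12*l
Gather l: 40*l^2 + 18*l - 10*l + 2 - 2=40*l^2 + 8*l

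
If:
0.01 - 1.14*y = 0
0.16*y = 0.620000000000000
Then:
No Solution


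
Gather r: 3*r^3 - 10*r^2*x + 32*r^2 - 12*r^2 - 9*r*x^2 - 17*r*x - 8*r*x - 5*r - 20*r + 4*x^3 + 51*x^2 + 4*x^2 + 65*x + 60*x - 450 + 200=3*r^3 + r^2*(20 - 10*x) + r*(-9*x^2 - 25*x - 25) + 4*x^3 + 55*x^2 + 125*x - 250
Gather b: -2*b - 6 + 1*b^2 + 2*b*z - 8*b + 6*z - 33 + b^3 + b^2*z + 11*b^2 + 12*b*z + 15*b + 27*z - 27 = b^3 + b^2*(z + 12) + b*(14*z + 5) + 33*z - 66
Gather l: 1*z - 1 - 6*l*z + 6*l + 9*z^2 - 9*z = l*(6 - 6*z) + 9*z^2 - 8*z - 1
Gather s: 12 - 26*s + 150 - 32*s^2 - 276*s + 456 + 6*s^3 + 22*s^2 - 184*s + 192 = 6*s^3 - 10*s^2 - 486*s + 810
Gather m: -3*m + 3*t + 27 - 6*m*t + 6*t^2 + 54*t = m*(-6*t - 3) + 6*t^2 + 57*t + 27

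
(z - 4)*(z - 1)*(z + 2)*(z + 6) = z^4 + 3*z^3 - 24*z^2 - 28*z + 48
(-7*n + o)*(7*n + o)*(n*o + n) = -49*n^3*o - 49*n^3 + n*o^3 + n*o^2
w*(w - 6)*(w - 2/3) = w^3 - 20*w^2/3 + 4*w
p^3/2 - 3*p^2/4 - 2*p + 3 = (p/2 + 1)*(p - 2)*(p - 3/2)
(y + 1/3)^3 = y^3 + y^2 + y/3 + 1/27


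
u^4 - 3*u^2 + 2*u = u*(u - 1)^2*(u + 2)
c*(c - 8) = c^2 - 8*c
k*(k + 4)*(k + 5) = k^3 + 9*k^2 + 20*k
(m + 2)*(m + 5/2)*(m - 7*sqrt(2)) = m^3 - 7*sqrt(2)*m^2 + 9*m^2/2 - 63*sqrt(2)*m/2 + 5*m - 35*sqrt(2)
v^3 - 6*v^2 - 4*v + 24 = (v - 6)*(v - 2)*(v + 2)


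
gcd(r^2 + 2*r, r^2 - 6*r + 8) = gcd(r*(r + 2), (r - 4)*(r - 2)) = 1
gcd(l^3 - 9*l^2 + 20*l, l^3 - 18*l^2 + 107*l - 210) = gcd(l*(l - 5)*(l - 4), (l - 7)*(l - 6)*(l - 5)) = l - 5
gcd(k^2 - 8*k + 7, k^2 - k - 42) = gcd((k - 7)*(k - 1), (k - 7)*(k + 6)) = k - 7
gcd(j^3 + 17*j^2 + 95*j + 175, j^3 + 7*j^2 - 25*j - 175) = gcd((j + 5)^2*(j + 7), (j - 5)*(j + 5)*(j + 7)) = j^2 + 12*j + 35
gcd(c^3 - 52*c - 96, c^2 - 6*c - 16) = c^2 - 6*c - 16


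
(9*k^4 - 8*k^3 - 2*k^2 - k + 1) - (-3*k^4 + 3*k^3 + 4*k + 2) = 12*k^4 - 11*k^3 - 2*k^2 - 5*k - 1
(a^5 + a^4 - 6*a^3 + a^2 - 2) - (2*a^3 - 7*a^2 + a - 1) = a^5 + a^4 - 8*a^3 + 8*a^2 - a - 1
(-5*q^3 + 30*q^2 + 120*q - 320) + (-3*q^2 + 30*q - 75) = -5*q^3 + 27*q^2 + 150*q - 395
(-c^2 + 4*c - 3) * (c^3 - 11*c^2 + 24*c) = -c^5 + 15*c^4 - 71*c^3 + 129*c^2 - 72*c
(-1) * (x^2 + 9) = -x^2 - 9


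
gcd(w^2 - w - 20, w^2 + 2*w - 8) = w + 4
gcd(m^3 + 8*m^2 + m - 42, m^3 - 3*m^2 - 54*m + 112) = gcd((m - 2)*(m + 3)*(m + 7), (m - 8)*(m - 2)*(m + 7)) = m^2 + 5*m - 14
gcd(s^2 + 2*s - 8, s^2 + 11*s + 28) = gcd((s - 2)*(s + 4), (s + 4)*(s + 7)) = s + 4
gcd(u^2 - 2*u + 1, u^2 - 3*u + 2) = u - 1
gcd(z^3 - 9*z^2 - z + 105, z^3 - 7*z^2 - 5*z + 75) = z^2 - 2*z - 15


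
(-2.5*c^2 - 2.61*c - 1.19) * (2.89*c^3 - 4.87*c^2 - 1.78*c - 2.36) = -7.225*c^5 + 4.6321*c^4 + 13.7216*c^3 + 16.3411*c^2 + 8.2778*c + 2.8084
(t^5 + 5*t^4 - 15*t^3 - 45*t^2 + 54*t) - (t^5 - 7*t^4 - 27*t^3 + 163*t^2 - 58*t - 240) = 12*t^4 + 12*t^3 - 208*t^2 + 112*t + 240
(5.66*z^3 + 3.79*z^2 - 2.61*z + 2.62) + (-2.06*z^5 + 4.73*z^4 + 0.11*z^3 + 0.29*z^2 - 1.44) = -2.06*z^5 + 4.73*z^4 + 5.77*z^3 + 4.08*z^2 - 2.61*z + 1.18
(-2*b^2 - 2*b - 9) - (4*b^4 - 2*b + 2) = -4*b^4 - 2*b^2 - 11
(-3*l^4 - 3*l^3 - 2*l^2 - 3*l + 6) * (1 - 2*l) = 6*l^5 + 3*l^4 + l^3 + 4*l^2 - 15*l + 6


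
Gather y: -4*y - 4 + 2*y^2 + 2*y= 2*y^2 - 2*y - 4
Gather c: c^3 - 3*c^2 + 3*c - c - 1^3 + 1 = c^3 - 3*c^2 + 2*c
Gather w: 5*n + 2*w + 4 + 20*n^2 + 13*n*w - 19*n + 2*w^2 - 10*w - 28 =20*n^2 - 14*n + 2*w^2 + w*(13*n - 8) - 24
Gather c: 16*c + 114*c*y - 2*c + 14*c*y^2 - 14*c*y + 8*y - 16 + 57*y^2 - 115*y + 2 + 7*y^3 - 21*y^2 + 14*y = c*(14*y^2 + 100*y + 14) + 7*y^3 + 36*y^2 - 93*y - 14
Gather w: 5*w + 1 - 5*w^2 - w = -5*w^2 + 4*w + 1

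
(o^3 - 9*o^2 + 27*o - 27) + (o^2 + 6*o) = o^3 - 8*o^2 + 33*o - 27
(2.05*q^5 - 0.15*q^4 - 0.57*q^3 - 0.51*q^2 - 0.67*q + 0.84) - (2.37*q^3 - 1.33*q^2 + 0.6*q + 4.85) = 2.05*q^5 - 0.15*q^4 - 2.94*q^3 + 0.82*q^2 - 1.27*q - 4.01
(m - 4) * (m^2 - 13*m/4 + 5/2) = m^3 - 29*m^2/4 + 31*m/2 - 10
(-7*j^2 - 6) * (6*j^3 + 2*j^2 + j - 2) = -42*j^5 - 14*j^4 - 43*j^3 + 2*j^2 - 6*j + 12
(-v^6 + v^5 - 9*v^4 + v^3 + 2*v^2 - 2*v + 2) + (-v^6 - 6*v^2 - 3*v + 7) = -2*v^6 + v^5 - 9*v^4 + v^3 - 4*v^2 - 5*v + 9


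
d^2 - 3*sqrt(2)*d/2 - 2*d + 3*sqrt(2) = (d - 2)*(d - 3*sqrt(2)/2)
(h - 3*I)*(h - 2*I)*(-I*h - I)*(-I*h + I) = -h^4 + 5*I*h^3 + 7*h^2 - 5*I*h - 6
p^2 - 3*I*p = p*(p - 3*I)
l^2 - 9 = (l - 3)*(l + 3)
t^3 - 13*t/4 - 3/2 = (t - 2)*(t + 1/2)*(t + 3/2)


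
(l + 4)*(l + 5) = l^2 + 9*l + 20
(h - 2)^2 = h^2 - 4*h + 4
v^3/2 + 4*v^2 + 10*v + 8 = (v/2 + 1)*(v + 2)*(v + 4)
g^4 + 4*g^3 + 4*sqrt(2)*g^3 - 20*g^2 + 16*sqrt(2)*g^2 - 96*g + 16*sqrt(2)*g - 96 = (g + 2)^2*(g - 2*sqrt(2))*(g + 6*sqrt(2))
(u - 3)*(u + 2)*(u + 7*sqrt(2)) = u^3 - u^2 + 7*sqrt(2)*u^2 - 7*sqrt(2)*u - 6*u - 42*sqrt(2)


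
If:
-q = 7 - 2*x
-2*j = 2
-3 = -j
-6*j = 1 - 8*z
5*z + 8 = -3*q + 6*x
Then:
No Solution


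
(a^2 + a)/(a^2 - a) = (a + 1)/(a - 1)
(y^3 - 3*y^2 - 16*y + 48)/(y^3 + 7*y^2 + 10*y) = (y^3 - 3*y^2 - 16*y + 48)/(y*(y^2 + 7*y + 10))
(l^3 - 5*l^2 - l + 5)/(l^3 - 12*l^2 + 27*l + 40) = (l - 1)/(l - 8)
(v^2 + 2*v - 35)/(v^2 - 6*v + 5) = (v + 7)/(v - 1)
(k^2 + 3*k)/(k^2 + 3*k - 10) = k*(k + 3)/(k^2 + 3*k - 10)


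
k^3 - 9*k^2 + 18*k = k*(k - 6)*(k - 3)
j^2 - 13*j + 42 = (j - 7)*(j - 6)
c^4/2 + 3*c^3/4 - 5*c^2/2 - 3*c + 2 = (c/2 + 1)*(c - 2)*(c - 1/2)*(c + 2)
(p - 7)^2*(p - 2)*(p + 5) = p^4 - 11*p^3 - 3*p^2 + 287*p - 490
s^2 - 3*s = s*(s - 3)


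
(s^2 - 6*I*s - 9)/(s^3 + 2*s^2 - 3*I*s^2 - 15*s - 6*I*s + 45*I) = (s - 3*I)/(s^2 + 2*s - 15)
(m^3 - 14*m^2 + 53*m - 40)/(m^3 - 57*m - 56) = (m^2 - 6*m + 5)/(m^2 + 8*m + 7)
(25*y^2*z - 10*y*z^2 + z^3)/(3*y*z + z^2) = (25*y^2 - 10*y*z + z^2)/(3*y + z)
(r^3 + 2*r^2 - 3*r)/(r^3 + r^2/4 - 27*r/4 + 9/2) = 4*r*(r - 1)/(4*r^2 - 11*r + 6)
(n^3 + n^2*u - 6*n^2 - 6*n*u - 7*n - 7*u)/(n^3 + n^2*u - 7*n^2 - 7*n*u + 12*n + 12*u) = (n^2 - 6*n - 7)/(n^2 - 7*n + 12)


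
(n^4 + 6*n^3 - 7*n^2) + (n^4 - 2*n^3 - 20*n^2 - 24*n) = 2*n^4 + 4*n^3 - 27*n^2 - 24*n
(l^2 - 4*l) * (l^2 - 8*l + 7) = l^4 - 12*l^3 + 39*l^2 - 28*l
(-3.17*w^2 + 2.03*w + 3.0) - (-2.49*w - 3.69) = -3.17*w^2 + 4.52*w + 6.69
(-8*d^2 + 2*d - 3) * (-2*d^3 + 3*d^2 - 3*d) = 16*d^5 - 28*d^4 + 36*d^3 - 15*d^2 + 9*d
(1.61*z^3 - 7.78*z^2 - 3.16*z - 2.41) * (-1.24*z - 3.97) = -1.9964*z^4 + 3.2555*z^3 + 34.805*z^2 + 15.5336*z + 9.5677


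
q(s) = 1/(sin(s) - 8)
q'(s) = -cos(s)/(sin(s) - 8)^2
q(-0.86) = -0.11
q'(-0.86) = -0.01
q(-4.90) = -0.14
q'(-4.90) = -0.00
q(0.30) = -0.13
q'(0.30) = -0.02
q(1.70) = -0.14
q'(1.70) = 0.00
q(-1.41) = -0.11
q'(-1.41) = -0.00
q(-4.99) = -0.14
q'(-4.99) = -0.01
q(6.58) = -0.13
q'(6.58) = -0.02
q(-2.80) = -0.12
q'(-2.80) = 0.01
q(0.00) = -0.12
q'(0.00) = -0.02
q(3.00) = -0.13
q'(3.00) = 0.02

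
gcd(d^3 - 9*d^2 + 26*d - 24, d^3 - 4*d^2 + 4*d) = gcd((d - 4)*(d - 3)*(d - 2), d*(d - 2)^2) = d - 2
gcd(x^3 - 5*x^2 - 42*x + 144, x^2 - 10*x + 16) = x - 8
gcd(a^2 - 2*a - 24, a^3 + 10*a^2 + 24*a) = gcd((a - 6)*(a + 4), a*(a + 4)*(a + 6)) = a + 4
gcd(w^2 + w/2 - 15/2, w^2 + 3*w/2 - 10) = w - 5/2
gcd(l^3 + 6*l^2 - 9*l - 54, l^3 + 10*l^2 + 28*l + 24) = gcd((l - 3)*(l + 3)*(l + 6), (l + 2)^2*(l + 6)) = l + 6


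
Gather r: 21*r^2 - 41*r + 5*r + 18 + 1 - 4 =21*r^2 - 36*r + 15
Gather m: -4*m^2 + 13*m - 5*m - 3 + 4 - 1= -4*m^2 + 8*m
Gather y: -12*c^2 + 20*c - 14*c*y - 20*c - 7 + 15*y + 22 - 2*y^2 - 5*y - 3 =-12*c^2 - 2*y^2 + y*(10 - 14*c) + 12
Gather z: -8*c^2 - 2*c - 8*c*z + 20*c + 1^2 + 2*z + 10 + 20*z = -8*c^2 + 18*c + z*(22 - 8*c) + 11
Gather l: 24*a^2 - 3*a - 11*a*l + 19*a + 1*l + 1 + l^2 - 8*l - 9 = 24*a^2 + 16*a + l^2 + l*(-11*a - 7) - 8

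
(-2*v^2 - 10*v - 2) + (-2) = -2*v^2 - 10*v - 4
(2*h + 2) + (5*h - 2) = 7*h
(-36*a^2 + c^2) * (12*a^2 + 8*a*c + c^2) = -432*a^4 - 288*a^3*c - 24*a^2*c^2 + 8*a*c^3 + c^4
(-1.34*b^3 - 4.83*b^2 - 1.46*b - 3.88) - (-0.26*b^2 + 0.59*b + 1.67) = -1.34*b^3 - 4.57*b^2 - 2.05*b - 5.55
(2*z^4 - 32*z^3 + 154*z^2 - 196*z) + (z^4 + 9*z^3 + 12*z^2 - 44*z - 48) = 3*z^4 - 23*z^3 + 166*z^2 - 240*z - 48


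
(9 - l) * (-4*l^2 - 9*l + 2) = 4*l^3 - 27*l^2 - 83*l + 18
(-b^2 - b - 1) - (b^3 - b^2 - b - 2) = 1 - b^3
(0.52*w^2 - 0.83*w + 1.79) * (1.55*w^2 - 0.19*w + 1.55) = 0.806*w^4 - 1.3853*w^3 + 3.7382*w^2 - 1.6266*w + 2.7745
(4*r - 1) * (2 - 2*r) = -8*r^2 + 10*r - 2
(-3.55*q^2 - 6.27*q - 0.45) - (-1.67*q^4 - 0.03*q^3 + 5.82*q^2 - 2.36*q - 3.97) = 1.67*q^4 + 0.03*q^3 - 9.37*q^2 - 3.91*q + 3.52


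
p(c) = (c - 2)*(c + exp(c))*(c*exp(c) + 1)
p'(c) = (c - 2)*(c + exp(c))*(c*exp(c) + exp(c)) + (c - 2)*(c*exp(c) + 1)*(exp(c) + 1) + (c + exp(c))*(c*exp(c) + 1)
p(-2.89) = 11.63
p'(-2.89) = -8.17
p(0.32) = -4.11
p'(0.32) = -8.49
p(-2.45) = 8.29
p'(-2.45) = -6.99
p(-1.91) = 4.94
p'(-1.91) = -5.41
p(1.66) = -22.89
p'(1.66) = 13.71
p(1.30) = -20.07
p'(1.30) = -19.54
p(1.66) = -22.89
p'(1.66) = 13.71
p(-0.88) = 0.85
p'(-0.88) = -2.82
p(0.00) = -2.00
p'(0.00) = -5.00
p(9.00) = 4141229288.83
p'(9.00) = 9330052245.13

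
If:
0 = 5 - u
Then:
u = 5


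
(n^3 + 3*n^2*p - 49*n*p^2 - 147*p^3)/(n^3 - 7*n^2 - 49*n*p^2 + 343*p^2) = (n + 3*p)/(n - 7)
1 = 1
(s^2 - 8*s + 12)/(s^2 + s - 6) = (s - 6)/(s + 3)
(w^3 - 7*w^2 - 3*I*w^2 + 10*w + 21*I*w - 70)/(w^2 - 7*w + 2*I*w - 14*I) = w - 5*I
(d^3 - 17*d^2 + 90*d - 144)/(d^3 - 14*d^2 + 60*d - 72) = (d^2 - 11*d + 24)/(d^2 - 8*d + 12)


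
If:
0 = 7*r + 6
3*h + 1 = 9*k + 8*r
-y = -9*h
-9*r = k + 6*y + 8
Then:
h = -73/3423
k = 988/1141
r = -6/7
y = -219/1141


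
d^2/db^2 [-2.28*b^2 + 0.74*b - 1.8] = -4.56000000000000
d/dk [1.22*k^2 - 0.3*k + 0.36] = 2.44*k - 0.3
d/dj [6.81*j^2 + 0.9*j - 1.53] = 13.62*j + 0.9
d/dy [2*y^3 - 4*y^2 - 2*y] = 6*y^2 - 8*y - 2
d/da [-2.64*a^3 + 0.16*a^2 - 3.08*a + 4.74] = -7.92*a^2 + 0.32*a - 3.08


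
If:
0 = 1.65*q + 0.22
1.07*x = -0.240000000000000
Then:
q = -0.13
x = -0.22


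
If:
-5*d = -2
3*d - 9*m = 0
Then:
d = 2/5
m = 2/15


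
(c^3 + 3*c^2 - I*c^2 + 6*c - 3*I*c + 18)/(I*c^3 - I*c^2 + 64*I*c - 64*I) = I*(-c^3 - 3*c^2 + I*c^2 - 6*c + 3*I*c - 18)/(c^3 - c^2 + 64*c - 64)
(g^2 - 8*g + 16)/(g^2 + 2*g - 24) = (g - 4)/(g + 6)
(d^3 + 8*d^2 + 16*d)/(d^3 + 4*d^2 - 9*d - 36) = d*(d + 4)/(d^2 - 9)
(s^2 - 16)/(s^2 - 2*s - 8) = (s + 4)/(s + 2)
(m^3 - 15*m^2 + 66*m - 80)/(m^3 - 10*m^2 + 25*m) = (m^2 - 10*m + 16)/(m*(m - 5))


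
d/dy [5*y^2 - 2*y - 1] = 10*y - 2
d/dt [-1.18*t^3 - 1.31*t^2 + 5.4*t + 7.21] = -3.54*t^2 - 2.62*t + 5.4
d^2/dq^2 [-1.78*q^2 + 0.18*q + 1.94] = -3.56000000000000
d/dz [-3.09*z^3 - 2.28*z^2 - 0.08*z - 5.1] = -9.27*z^2 - 4.56*z - 0.08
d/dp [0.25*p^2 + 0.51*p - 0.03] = 0.5*p + 0.51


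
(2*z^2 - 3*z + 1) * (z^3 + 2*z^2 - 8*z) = 2*z^5 + z^4 - 21*z^3 + 26*z^2 - 8*z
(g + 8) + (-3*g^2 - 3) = -3*g^2 + g + 5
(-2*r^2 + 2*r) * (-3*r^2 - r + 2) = 6*r^4 - 4*r^3 - 6*r^2 + 4*r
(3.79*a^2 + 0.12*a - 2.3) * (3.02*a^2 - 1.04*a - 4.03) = 11.4458*a^4 - 3.5792*a^3 - 22.3445*a^2 + 1.9084*a + 9.269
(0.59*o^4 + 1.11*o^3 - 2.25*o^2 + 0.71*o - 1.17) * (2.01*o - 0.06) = 1.1859*o^5 + 2.1957*o^4 - 4.5891*o^3 + 1.5621*o^2 - 2.3943*o + 0.0702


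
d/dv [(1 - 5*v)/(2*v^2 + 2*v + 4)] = (-5*v^2 - 5*v + (2*v + 1)*(5*v - 1) - 10)/(2*(v^2 + v + 2)^2)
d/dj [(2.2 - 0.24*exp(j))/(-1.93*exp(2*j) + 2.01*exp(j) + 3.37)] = (-0.4632*exp(2*j) + 8.492*exp(j) - 5.2308)*exp(j)/(3.7249*exp(4*j) - 7.7586*exp(3*j) - 8.9681*exp(2*j) + 13.5474*exp(j) + 11.3569)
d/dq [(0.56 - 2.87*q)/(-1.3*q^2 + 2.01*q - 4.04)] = (-3.731*q^2 + 1.456*q + 10.4692)/(1.69*q^4 - 5.226*q^3 + 14.5441*q^2 - 16.2408*q + 16.3216)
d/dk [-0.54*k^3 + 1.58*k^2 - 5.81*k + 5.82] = -1.62*k^2 + 3.16*k - 5.81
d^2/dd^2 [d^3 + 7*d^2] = 6*d + 14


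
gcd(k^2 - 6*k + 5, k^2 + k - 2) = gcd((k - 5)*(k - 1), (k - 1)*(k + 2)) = k - 1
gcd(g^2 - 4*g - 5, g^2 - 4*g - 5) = g^2 - 4*g - 5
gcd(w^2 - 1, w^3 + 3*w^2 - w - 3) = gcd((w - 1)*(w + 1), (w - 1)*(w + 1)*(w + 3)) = w^2 - 1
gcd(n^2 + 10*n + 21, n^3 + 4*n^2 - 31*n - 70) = n + 7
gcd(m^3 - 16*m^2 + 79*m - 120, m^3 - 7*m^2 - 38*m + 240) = m^2 - 13*m + 40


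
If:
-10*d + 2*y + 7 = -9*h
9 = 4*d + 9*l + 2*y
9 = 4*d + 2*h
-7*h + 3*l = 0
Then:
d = 19/5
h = -31/10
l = -217/30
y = 589/20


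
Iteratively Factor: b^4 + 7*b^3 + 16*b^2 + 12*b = (b)*(b^3 + 7*b^2 + 16*b + 12) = b*(b + 2)*(b^2 + 5*b + 6) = b*(b + 2)*(b + 3)*(b + 2)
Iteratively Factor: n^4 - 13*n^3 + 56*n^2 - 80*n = (n - 4)*(n^3 - 9*n^2 + 20*n) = (n - 4)^2*(n^2 - 5*n) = (n - 5)*(n - 4)^2*(n)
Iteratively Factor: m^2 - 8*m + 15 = (m - 5)*(m - 3)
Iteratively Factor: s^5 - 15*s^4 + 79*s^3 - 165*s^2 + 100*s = (s - 1)*(s^4 - 14*s^3 + 65*s^2 - 100*s) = (s - 4)*(s - 1)*(s^3 - 10*s^2 + 25*s) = (s - 5)*(s - 4)*(s - 1)*(s^2 - 5*s) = (s - 5)^2*(s - 4)*(s - 1)*(s)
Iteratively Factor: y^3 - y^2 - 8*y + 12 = (y - 2)*(y^2 + y - 6) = (y - 2)^2*(y + 3)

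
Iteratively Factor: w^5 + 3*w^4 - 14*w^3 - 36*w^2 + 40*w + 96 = (w + 2)*(w^4 + w^3 - 16*w^2 - 4*w + 48) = (w - 3)*(w + 2)*(w^3 + 4*w^2 - 4*w - 16) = (w - 3)*(w + 2)*(w + 4)*(w^2 - 4) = (w - 3)*(w + 2)^2*(w + 4)*(w - 2)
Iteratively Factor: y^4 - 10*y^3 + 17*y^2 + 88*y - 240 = (y - 4)*(y^3 - 6*y^2 - 7*y + 60) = (y - 4)^2*(y^2 - 2*y - 15) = (y - 5)*(y - 4)^2*(y + 3)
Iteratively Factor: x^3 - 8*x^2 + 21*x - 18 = (x - 3)*(x^2 - 5*x + 6) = (x - 3)*(x - 2)*(x - 3)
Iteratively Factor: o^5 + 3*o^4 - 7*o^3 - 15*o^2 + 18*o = (o)*(o^4 + 3*o^3 - 7*o^2 - 15*o + 18) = o*(o + 3)*(o^3 - 7*o + 6) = o*(o + 3)^2*(o^2 - 3*o + 2) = o*(o - 1)*(o + 3)^2*(o - 2)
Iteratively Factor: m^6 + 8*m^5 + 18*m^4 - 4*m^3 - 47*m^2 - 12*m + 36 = (m + 2)*(m^5 + 6*m^4 + 6*m^3 - 16*m^2 - 15*m + 18) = (m + 2)^2*(m^4 + 4*m^3 - 2*m^2 - 12*m + 9) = (m - 1)*(m + 2)^2*(m^3 + 5*m^2 + 3*m - 9) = (m - 1)^2*(m + 2)^2*(m^2 + 6*m + 9) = (m - 1)^2*(m + 2)^2*(m + 3)*(m + 3)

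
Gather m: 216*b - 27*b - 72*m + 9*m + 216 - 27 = 189*b - 63*m + 189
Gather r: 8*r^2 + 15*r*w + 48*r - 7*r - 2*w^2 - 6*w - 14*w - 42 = 8*r^2 + r*(15*w + 41) - 2*w^2 - 20*w - 42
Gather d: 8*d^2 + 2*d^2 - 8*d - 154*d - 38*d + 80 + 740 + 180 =10*d^2 - 200*d + 1000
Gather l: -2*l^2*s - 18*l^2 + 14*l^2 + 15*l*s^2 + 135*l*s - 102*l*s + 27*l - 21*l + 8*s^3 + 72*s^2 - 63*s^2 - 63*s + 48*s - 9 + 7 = l^2*(-2*s - 4) + l*(15*s^2 + 33*s + 6) + 8*s^3 + 9*s^2 - 15*s - 2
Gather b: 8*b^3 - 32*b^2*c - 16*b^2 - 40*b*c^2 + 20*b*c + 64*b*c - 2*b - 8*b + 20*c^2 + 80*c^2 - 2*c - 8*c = 8*b^3 + b^2*(-32*c - 16) + b*(-40*c^2 + 84*c - 10) + 100*c^2 - 10*c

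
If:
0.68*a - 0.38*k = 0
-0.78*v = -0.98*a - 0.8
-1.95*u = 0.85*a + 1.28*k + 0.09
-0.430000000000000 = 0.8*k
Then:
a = -0.30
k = -0.54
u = 0.44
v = 0.65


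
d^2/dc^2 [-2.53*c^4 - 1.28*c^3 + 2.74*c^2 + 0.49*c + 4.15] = -30.36*c^2 - 7.68*c + 5.48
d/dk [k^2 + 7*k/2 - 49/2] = 2*k + 7/2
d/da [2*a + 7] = 2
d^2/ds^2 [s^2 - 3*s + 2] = 2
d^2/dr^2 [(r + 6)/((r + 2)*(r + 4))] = 2*(r^3 + 18*r^2 + 84*r + 120)/(r^6 + 18*r^5 + 132*r^4 + 504*r^3 + 1056*r^2 + 1152*r + 512)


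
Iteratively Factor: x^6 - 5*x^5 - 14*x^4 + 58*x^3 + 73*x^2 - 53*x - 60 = (x - 4)*(x^5 - x^4 - 18*x^3 - 14*x^2 + 17*x + 15) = (x - 4)*(x + 1)*(x^4 - 2*x^3 - 16*x^2 + 2*x + 15) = (x - 4)*(x - 1)*(x + 1)*(x^3 - x^2 - 17*x - 15) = (x - 4)*(x - 1)*(x + 1)*(x + 3)*(x^2 - 4*x - 5) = (x - 5)*(x - 4)*(x - 1)*(x + 1)*(x + 3)*(x + 1)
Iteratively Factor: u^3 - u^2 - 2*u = (u + 1)*(u^2 - 2*u) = (u - 2)*(u + 1)*(u)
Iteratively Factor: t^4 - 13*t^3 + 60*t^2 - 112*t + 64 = (t - 1)*(t^3 - 12*t^2 + 48*t - 64) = (t - 4)*(t - 1)*(t^2 - 8*t + 16) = (t - 4)^2*(t - 1)*(t - 4)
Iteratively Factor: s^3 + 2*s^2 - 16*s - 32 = (s + 4)*(s^2 - 2*s - 8) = (s - 4)*(s + 4)*(s + 2)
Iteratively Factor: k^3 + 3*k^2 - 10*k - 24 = (k + 4)*(k^2 - k - 6) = (k - 3)*(k + 4)*(k + 2)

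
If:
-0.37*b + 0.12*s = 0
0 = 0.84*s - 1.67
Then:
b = 0.64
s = 1.99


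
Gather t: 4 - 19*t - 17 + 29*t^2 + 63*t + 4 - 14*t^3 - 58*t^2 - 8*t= -14*t^3 - 29*t^2 + 36*t - 9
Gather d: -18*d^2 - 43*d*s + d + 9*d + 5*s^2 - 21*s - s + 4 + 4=-18*d^2 + d*(10 - 43*s) + 5*s^2 - 22*s + 8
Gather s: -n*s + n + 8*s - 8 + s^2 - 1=n + s^2 + s*(8 - n) - 9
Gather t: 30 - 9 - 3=18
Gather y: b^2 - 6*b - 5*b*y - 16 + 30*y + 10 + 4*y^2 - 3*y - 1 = b^2 - 6*b + 4*y^2 + y*(27 - 5*b) - 7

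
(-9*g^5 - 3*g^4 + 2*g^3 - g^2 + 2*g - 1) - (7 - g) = -9*g^5 - 3*g^4 + 2*g^3 - g^2 + 3*g - 8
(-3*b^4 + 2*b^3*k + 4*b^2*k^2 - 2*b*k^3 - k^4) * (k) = -3*b^4*k + 2*b^3*k^2 + 4*b^2*k^3 - 2*b*k^4 - k^5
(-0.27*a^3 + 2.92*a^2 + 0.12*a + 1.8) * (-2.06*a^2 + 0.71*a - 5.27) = 0.5562*a^5 - 6.2069*a^4 + 3.2489*a^3 - 19.0112*a^2 + 0.6456*a - 9.486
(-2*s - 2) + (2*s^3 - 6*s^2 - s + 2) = 2*s^3 - 6*s^2 - 3*s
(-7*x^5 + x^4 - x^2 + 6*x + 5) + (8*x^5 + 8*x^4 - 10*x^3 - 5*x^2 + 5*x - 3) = x^5 + 9*x^4 - 10*x^3 - 6*x^2 + 11*x + 2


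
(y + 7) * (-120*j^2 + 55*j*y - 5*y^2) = -120*j^2*y - 840*j^2 + 55*j*y^2 + 385*j*y - 5*y^3 - 35*y^2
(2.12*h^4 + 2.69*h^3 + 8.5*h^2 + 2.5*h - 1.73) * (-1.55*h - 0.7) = -3.286*h^5 - 5.6535*h^4 - 15.058*h^3 - 9.825*h^2 + 0.9315*h + 1.211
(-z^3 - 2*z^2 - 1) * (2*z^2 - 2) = -2*z^5 - 4*z^4 + 2*z^3 + 2*z^2 + 2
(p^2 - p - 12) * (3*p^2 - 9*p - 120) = 3*p^4 - 12*p^3 - 147*p^2 + 228*p + 1440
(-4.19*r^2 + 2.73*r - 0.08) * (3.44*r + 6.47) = -14.4136*r^3 - 17.7181*r^2 + 17.3879*r - 0.5176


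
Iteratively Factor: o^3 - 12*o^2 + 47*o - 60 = (o - 4)*(o^2 - 8*o + 15) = (o - 4)*(o - 3)*(o - 5)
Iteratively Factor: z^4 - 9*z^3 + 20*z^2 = (z)*(z^3 - 9*z^2 + 20*z) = z^2*(z^2 - 9*z + 20) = z^2*(z - 4)*(z - 5)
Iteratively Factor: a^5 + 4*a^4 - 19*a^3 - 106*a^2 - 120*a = (a)*(a^4 + 4*a^3 - 19*a^2 - 106*a - 120) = a*(a + 2)*(a^3 + 2*a^2 - 23*a - 60) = a*(a - 5)*(a + 2)*(a^2 + 7*a + 12) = a*(a - 5)*(a + 2)*(a + 4)*(a + 3)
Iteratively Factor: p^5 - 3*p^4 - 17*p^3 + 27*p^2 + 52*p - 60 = (p + 2)*(p^4 - 5*p^3 - 7*p^2 + 41*p - 30) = (p + 2)*(p + 3)*(p^3 - 8*p^2 + 17*p - 10) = (p - 1)*(p + 2)*(p + 3)*(p^2 - 7*p + 10) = (p - 5)*(p - 1)*(p + 2)*(p + 3)*(p - 2)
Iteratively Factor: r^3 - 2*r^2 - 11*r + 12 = (r + 3)*(r^2 - 5*r + 4) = (r - 4)*(r + 3)*(r - 1)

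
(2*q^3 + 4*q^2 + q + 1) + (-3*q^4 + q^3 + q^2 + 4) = -3*q^4 + 3*q^3 + 5*q^2 + q + 5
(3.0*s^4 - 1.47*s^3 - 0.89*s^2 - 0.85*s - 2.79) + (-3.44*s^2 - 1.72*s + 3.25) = 3.0*s^4 - 1.47*s^3 - 4.33*s^2 - 2.57*s + 0.46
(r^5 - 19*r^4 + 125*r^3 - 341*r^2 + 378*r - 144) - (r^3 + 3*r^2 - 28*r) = r^5 - 19*r^4 + 124*r^3 - 344*r^2 + 406*r - 144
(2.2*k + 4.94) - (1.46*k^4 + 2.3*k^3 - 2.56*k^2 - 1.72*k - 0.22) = -1.46*k^4 - 2.3*k^3 + 2.56*k^2 + 3.92*k + 5.16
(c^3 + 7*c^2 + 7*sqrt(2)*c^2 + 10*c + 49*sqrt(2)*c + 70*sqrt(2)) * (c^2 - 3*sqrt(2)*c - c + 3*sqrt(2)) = c^5 + 4*sqrt(2)*c^4 + 6*c^4 - 39*c^3 + 24*sqrt(2)*c^3 - 262*c^2 + 12*sqrt(2)*c^2 - 126*c - 40*sqrt(2)*c + 420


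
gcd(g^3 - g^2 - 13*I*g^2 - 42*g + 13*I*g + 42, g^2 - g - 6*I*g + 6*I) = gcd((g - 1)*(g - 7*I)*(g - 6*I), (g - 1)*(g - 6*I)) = g^2 + g*(-1 - 6*I) + 6*I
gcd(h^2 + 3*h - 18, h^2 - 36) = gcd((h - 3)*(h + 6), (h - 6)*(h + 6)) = h + 6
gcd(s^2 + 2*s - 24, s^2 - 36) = s + 6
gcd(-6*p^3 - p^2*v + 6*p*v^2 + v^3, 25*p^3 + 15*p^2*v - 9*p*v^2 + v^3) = p + v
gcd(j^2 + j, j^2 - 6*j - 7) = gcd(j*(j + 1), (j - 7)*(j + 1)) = j + 1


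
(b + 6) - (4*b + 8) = -3*b - 2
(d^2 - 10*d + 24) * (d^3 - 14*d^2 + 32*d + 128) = d^5 - 24*d^4 + 196*d^3 - 528*d^2 - 512*d + 3072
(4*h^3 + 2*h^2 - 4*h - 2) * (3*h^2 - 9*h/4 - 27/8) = 12*h^5 - 3*h^4 - 30*h^3 - 15*h^2/4 + 18*h + 27/4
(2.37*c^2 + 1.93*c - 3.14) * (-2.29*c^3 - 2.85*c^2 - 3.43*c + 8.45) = -5.4273*c^5 - 11.1742*c^4 - 6.439*c^3 + 22.3556*c^2 + 27.0787*c - 26.533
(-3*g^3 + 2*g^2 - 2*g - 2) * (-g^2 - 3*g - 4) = 3*g^5 + 7*g^4 + 8*g^3 + 14*g + 8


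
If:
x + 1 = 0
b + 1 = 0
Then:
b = -1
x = -1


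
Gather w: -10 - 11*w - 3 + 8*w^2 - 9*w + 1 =8*w^2 - 20*w - 12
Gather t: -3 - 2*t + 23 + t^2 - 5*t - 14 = t^2 - 7*t + 6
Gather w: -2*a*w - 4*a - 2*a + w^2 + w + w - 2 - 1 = -6*a + w^2 + w*(2 - 2*a) - 3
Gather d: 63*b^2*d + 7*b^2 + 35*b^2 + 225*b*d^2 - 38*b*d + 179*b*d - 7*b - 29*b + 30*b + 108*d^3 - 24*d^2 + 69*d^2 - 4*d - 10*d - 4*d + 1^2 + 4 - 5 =42*b^2 - 6*b + 108*d^3 + d^2*(225*b + 45) + d*(63*b^2 + 141*b - 18)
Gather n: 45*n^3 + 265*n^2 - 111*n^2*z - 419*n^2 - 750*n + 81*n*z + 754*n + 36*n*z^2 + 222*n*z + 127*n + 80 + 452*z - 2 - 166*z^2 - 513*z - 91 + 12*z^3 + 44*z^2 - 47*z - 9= 45*n^3 + n^2*(-111*z - 154) + n*(36*z^2 + 303*z + 131) + 12*z^3 - 122*z^2 - 108*z - 22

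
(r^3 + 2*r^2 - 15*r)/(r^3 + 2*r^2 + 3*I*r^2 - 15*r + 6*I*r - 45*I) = r/(r + 3*I)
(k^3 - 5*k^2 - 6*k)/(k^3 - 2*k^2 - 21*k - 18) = k/(k + 3)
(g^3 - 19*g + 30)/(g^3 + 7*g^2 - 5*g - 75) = (g - 2)/(g + 5)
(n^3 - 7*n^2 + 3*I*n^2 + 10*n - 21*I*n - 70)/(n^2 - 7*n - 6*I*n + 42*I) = (n^2 + 3*I*n + 10)/(n - 6*I)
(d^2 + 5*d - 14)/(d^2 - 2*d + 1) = (d^2 + 5*d - 14)/(d^2 - 2*d + 1)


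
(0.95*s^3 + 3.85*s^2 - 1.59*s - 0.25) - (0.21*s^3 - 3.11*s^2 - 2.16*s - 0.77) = 0.74*s^3 + 6.96*s^2 + 0.57*s + 0.52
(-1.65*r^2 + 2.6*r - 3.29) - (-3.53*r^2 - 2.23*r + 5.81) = 1.88*r^2 + 4.83*r - 9.1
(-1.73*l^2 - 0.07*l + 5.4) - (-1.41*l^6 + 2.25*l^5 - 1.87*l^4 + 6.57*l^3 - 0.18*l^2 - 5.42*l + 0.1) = 1.41*l^6 - 2.25*l^5 + 1.87*l^4 - 6.57*l^3 - 1.55*l^2 + 5.35*l + 5.3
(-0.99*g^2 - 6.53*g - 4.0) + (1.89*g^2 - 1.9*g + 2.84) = 0.9*g^2 - 8.43*g - 1.16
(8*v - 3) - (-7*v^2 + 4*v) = 7*v^2 + 4*v - 3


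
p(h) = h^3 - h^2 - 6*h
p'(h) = 3*h^2 - 2*h - 6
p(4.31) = 35.63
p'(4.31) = 41.11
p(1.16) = -6.74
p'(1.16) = -4.28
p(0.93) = -5.64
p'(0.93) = -5.27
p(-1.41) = 3.67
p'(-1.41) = 2.78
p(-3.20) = -23.81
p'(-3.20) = 31.12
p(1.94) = -8.10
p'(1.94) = 1.41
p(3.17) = 2.79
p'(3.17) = 17.81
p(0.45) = -2.81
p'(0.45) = -6.29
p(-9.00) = -756.00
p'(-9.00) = 255.00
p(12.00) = 1512.00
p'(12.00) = 402.00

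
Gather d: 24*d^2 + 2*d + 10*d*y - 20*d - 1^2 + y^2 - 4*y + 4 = 24*d^2 + d*(10*y - 18) + y^2 - 4*y + 3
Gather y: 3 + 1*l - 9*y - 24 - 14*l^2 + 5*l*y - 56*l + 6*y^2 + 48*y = -14*l^2 - 55*l + 6*y^2 + y*(5*l + 39) - 21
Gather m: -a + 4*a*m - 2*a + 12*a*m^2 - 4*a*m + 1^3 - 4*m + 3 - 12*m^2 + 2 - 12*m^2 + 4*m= -3*a + m^2*(12*a - 24) + 6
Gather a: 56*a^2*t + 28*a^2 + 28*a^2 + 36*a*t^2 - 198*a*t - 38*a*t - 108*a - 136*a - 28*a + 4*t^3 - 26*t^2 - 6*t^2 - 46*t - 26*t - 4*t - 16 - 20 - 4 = a^2*(56*t + 56) + a*(36*t^2 - 236*t - 272) + 4*t^3 - 32*t^2 - 76*t - 40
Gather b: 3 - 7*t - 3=-7*t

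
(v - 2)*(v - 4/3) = v^2 - 10*v/3 + 8/3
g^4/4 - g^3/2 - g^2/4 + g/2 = g*(g/4 + 1/4)*(g - 2)*(g - 1)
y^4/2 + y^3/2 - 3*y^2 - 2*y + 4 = (y/2 + 1)*(y - 2)*(y - 1)*(y + 2)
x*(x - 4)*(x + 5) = x^3 + x^2 - 20*x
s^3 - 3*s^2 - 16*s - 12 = (s - 6)*(s + 1)*(s + 2)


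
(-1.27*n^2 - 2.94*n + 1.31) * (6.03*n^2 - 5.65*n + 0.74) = -7.6581*n^4 - 10.5527*n^3 + 23.5705*n^2 - 9.5771*n + 0.9694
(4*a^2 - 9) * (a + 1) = 4*a^3 + 4*a^2 - 9*a - 9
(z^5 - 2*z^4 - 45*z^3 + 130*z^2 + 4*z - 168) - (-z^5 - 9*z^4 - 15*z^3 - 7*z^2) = 2*z^5 + 7*z^4 - 30*z^3 + 137*z^2 + 4*z - 168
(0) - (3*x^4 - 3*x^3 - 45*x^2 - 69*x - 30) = -3*x^4 + 3*x^3 + 45*x^2 + 69*x + 30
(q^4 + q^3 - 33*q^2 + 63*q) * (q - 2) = q^5 - q^4 - 35*q^3 + 129*q^2 - 126*q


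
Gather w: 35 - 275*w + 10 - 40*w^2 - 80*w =-40*w^2 - 355*w + 45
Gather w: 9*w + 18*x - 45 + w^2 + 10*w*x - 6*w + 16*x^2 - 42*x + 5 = w^2 + w*(10*x + 3) + 16*x^2 - 24*x - 40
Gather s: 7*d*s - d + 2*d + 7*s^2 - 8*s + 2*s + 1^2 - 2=d + 7*s^2 + s*(7*d - 6) - 1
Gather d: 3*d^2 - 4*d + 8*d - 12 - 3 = 3*d^2 + 4*d - 15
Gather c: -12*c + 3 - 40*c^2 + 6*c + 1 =-40*c^2 - 6*c + 4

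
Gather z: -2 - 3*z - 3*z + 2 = -6*z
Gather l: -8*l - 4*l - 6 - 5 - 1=-12*l - 12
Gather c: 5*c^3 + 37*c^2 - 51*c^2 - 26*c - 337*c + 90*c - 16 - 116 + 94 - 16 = 5*c^3 - 14*c^2 - 273*c - 54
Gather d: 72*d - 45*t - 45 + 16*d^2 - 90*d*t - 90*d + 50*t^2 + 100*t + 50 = 16*d^2 + d*(-90*t - 18) + 50*t^2 + 55*t + 5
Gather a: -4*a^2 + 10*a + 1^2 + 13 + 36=-4*a^2 + 10*a + 50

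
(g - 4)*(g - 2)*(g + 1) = g^3 - 5*g^2 + 2*g + 8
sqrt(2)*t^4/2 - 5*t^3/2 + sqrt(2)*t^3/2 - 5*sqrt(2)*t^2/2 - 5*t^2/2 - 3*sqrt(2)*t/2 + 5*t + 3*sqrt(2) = (t - 1)*(t + 2)*(t - 3*sqrt(2))*(sqrt(2)*t/2 + 1/2)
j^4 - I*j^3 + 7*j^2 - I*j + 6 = (j - 3*I)*(j - I)*(j + I)*(j + 2*I)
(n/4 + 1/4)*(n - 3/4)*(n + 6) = n^3/4 + 25*n^2/16 + 3*n/16 - 9/8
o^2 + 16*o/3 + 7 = (o + 7/3)*(o + 3)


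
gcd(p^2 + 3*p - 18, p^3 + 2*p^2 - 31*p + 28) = 1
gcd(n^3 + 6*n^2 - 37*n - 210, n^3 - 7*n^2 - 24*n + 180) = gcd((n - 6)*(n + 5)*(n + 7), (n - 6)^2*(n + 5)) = n^2 - n - 30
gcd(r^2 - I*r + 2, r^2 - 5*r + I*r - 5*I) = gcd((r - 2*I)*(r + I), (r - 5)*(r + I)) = r + I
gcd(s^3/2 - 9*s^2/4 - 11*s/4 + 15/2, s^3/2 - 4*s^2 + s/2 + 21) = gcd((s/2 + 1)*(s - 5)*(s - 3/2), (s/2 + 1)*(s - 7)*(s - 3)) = s + 2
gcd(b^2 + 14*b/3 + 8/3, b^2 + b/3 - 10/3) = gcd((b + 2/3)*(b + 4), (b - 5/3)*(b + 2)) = 1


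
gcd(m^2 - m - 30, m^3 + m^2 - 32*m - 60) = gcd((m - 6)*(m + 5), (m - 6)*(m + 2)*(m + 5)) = m^2 - m - 30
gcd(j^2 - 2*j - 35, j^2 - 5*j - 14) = j - 7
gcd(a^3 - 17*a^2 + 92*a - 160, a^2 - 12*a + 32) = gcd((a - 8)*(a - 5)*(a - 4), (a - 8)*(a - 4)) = a^2 - 12*a + 32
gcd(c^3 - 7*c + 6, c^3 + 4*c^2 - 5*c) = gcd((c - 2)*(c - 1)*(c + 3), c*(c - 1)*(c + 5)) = c - 1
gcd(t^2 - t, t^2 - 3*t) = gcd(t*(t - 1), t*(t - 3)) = t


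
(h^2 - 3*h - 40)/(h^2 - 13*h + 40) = (h + 5)/(h - 5)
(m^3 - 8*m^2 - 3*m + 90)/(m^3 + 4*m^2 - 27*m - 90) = (m - 6)/(m + 6)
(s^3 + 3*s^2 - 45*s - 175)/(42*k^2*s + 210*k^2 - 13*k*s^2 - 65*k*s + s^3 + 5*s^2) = (s^2 - 2*s - 35)/(42*k^2 - 13*k*s + s^2)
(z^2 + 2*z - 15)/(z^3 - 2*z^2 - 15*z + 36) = (z + 5)/(z^2 + z - 12)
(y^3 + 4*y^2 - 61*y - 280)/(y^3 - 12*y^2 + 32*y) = (y^2 + 12*y + 35)/(y*(y - 4))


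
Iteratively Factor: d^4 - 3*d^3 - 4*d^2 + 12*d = (d - 2)*(d^3 - d^2 - 6*d) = d*(d - 2)*(d^2 - d - 6) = d*(d - 2)*(d + 2)*(d - 3)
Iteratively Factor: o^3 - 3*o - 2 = (o + 1)*(o^2 - o - 2) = (o + 1)^2*(o - 2)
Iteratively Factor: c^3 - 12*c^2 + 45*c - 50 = (c - 5)*(c^2 - 7*c + 10) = (c - 5)*(c - 2)*(c - 5)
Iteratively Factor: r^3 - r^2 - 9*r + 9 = (r - 1)*(r^2 - 9) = (r - 3)*(r - 1)*(r + 3)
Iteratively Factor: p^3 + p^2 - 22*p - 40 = (p + 2)*(p^2 - p - 20) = (p - 5)*(p + 2)*(p + 4)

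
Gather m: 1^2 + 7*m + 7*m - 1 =14*m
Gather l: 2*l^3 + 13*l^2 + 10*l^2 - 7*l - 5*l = 2*l^3 + 23*l^2 - 12*l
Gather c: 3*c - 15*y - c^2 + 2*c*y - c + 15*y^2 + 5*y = -c^2 + c*(2*y + 2) + 15*y^2 - 10*y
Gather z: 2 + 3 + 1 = 6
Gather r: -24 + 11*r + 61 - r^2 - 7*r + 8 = -r^2 + 4*r + 45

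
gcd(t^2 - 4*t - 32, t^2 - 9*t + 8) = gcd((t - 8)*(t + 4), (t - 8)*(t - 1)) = t - 8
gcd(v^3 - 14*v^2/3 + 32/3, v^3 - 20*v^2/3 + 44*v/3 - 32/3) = v - 2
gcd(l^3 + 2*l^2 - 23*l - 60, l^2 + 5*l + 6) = l + 3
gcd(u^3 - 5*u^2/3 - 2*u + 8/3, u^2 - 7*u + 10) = u - 2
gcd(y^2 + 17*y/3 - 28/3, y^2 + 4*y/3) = 1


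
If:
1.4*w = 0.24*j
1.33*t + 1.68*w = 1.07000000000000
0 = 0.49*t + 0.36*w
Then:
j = 8.88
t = -1.12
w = 1.52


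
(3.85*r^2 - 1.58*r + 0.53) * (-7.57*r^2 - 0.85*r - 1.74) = -29.1445*r^4 + 8.6881*r^3 - 9.3681*r^2 + 2.2987*r - 0.9222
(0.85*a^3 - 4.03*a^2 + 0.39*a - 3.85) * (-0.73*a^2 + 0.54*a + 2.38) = -0.6205*a^5 + 3.4009*a^4 - 0.4379*a^3 - 6.5703*a^2 - 1.1508*a - 9.163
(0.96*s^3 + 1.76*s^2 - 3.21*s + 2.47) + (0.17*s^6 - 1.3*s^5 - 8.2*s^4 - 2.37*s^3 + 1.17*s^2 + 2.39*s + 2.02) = 0.17*s^6 - 1.3*s^5 - 8.2*s^4 - 1.41*s^3 + 2.93*s^2 - 0.82*s + 4.49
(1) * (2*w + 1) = 2*w + 1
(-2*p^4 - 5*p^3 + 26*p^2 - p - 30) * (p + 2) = -2*p^5 - 9*p^4 + 16*p^3 + 51*p^2 - 32*p - 60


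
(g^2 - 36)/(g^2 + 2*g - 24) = (g - 6)/(g - 4)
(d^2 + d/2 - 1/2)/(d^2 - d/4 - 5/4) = 2*(2*d - 1)/(4*d - 5)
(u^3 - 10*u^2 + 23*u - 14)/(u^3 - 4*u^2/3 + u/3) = 3*(u^2 - 9*u + 14)/(u*(3*u - 1))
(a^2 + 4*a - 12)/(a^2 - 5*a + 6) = (a + 6)/(a - 3)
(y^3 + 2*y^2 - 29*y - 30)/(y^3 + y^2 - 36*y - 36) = (y - 5)/(y - 6)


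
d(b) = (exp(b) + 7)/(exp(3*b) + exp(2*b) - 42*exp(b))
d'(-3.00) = 3.35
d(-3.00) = -3.38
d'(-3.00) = 3.35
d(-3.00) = -3.38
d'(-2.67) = 2.41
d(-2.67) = -2.43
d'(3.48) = -0.00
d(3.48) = 0.00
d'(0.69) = 0.06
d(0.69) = -0.13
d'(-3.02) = 3.41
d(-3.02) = -3.44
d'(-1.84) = 1.05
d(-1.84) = -1.08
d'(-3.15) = 3.89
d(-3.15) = -3.92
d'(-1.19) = 0.55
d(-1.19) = -0.58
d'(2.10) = -0.27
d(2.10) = 0.06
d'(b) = (exp(b) + 7)*(-3*exp(3*b) - 2*exp(2*b) + 42*exp(b))/(exp(3*b) + exp(2*b) - 42*exp(b))^2 + exp(b)/(exp(3*b) + exp(2*b) - 42*exp(b))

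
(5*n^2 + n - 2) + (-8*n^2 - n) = -3*n^2 - 2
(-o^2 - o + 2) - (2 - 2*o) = -o^2 + o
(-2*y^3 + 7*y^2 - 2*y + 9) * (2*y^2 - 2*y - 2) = -4*y^5 + 18*y^4 - 14*y^3 + 8*y^2 - 14*y - 18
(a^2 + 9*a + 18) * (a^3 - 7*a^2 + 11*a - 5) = a^5 + 2*a^4 - 34*a^3 - 32*a^2 + 153*a - 90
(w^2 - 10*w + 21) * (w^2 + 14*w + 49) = w^4 + 4*w^3 - 70*w^2 - 196*w + 1029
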